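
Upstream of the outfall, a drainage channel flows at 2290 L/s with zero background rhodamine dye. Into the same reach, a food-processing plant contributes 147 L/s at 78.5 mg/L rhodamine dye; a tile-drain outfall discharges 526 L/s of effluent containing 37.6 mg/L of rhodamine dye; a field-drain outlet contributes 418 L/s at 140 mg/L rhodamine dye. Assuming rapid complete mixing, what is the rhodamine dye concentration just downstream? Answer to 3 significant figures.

Conservation of mass: C = (2290·0 + 147.0·78.50 + 526.0·37.60 + 418.0·140.0) / 3381 = 89840/3381 = 26.57 mg/L.

26.6 mg/L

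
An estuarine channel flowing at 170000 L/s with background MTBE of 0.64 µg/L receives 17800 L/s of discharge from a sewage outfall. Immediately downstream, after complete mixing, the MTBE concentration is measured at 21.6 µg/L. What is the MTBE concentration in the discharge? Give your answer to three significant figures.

222 µg/L

Mass balance: 170000·0.6400 + 17800·Cₑ = 187800·21.60
→ Cₑ = (187800·21.60 − 170000·0.6400) / 17800 = 221.8 µg/L.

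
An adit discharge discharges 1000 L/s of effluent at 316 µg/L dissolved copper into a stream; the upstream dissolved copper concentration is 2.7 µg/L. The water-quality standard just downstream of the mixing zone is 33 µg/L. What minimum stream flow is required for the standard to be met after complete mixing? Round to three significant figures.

Set C_mix = 33: (Q·2.700 + 1000·316.0) / (Q + 1000) = 33
→ Q = 1000·(316.0 − 33)/(33 − 2.700) = 9340 L/s.

9340 L/s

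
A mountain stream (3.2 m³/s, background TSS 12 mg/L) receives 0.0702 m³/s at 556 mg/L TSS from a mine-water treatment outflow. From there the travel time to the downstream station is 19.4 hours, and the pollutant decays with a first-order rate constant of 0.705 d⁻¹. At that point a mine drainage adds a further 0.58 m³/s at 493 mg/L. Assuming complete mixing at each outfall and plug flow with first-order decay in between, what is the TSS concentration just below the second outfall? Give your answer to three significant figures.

Conservation of mass: C = (3.200·12.00 + 0.07020·556.0) / 3.270 = 77.43/3.270 = 23.68 mg/L; combined flow 3.270 m³/s.
Applying C = C₀e^(−kt): 23.68 × 0.5656 = 13.39 mg/L.
Second outfall: C = (3.270·13.39 + 0.5800·493.0)/3.850 = 85.64 mg/L.

85.6 mg/L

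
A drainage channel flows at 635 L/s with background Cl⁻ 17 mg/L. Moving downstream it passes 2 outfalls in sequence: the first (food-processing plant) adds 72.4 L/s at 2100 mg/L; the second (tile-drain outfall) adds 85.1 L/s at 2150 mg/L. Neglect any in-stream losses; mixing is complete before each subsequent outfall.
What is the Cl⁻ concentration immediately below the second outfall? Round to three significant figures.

Outfall 1: combined Q = 707.4 L/s; C = (635.0·17.00 + 72.40·2100)/707.4 = 230.2 mg/L.
Outfall 2: combined Q = 792.5 L/s; C = (707.4·230.2 + 85.10·2150)/792.5 = 436.3 mg/L.

436 mg/L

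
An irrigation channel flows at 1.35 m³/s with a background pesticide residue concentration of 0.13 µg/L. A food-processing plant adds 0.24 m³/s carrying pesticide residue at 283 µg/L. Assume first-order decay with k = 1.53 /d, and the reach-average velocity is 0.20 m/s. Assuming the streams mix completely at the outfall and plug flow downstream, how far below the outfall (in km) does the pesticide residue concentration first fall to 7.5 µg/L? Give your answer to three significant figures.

19.7 km

Mass balance: C = (1.350·0.1300 + 0.2400·283.0) / 1.590 = 68.10/1.590 = 42.83 µg/L.
Set 42.83·exp(−k·t) = 7.5 → t = ln(42.83/7.5)/k = 98390 s = 27.33 h.
Distance = v·t = 0.20·98390 = 19680 m = 19.68 km.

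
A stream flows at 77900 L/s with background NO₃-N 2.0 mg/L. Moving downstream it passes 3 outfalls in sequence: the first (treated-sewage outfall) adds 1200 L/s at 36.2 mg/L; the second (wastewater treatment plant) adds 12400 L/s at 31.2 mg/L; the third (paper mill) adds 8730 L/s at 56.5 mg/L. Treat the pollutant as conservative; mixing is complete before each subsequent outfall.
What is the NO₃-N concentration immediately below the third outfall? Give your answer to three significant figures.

Below outfall 1: Q → 79100 L/s, C = (77900·2.000 + 1200·36.20)/79100 = 2.519 mg/L.
Below outfall 2: Q → 91500 L/s, C = (79100·2.519 + 12400·31.20)/91500 = 6.406 mg/L.
Below outfall 3: Q → 100200 L/s, C = (91500·6.406 + 8730·56.50)/100200 = 10.77 mg/L.

10.8 mg/L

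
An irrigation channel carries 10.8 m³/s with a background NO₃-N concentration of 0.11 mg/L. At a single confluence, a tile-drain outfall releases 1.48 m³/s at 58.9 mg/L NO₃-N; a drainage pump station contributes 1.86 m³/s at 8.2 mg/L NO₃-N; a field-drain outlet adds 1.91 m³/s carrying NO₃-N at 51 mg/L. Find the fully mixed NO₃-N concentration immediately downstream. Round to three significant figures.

12.5 mg/L

Mixed concentration C = ΣQC/ΣQ = (10.80·0.1100 + 1.480·58.90 + 1.860·8.200 + 1.910·51.00) / 16.05 = 201.0/16.05 = 12.52 mg/L.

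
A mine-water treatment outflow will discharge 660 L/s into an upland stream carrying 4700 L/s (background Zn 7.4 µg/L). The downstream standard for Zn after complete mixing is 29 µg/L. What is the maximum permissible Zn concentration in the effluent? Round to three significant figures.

183 µg/L

At the limit, (Qr·Cr + Qe·Cₑ)/(Qr + Qe) = 29:
Cₑ = (5360·29 − 4700·7.400) / 660.0 = 182.8 µg/L.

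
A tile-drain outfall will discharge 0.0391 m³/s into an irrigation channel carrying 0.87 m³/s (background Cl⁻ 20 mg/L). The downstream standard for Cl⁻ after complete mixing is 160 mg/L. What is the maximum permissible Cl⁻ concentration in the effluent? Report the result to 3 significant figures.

At the limit, (Qr·Cr + Qe·Cₑ)/(Qr + Qe) = 160:
Cₑ = (0.9091·160 − 0.8700·20.00) / 0.03910 = 3275 mg/L.

3280 mg/L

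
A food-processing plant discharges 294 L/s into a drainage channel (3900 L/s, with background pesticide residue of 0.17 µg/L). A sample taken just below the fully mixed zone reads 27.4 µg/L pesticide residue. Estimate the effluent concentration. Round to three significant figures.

389 µg/L

Mass balance: 3900·0.1700 + 294.0·Cₑ = 4194·27.40
→ Cₑ = (4194·27.40 − 3900·0.1700) / 294.0 = 388.6 µg/L.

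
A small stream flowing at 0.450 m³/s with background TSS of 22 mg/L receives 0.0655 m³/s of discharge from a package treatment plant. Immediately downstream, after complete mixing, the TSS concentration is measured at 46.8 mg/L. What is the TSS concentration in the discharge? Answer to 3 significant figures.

Mass balance: 0.4500·22.00 + 0.06550·Cₑ = 0.5155·46.80
→ Cₑ = (0.5155·46.80 − 0.4500·22.00) / 0.06550 = 217.2 mg/L.

217 mg/L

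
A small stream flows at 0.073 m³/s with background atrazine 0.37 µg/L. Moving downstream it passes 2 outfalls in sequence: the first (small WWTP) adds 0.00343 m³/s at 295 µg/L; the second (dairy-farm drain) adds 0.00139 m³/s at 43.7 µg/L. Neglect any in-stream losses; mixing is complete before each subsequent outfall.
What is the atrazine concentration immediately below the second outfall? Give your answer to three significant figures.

14.1 µg/L

Below outfall 1: Q → 0.07643 m³/s, C = (0.07300·0.3700 + 0.003430·295.0)/0.07643 = 13.59 µg/L.
Below outfall 2: Q → 0.07782 m³/s, C = (0.07643·13.59 + 0.001390·43.70)/0.07782 = 14.13 µg/L.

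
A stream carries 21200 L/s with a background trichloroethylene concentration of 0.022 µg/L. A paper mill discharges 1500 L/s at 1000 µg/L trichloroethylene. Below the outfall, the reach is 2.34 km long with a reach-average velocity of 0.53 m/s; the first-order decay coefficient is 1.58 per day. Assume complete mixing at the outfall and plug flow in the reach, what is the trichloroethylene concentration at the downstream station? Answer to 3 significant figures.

Mass balance: C = (21200·0.02200 + 1500·1000) / 22700 = 1500000/22700 = 66.10 µg/L.
Travel time t = 2.34·1000 / 0.53 = 4415 s = 1.226 h.
First-order decay: C = 66.10·exp(−k·t) = 66.10·0.9224 = 60.97 µg/L.

61.0 µg/L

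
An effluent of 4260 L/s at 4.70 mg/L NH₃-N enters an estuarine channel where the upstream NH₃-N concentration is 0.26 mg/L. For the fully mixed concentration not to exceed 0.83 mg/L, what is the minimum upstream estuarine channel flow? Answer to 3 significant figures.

Set C_mix = 0.83: (Q·0.2600 + 4260·4.700) / (Q + 4260) = 0.83
→ Q = 4260·(4.700 − 0.83)/(0.83 − 0.2600) = 28920 L/s.

28900 L/s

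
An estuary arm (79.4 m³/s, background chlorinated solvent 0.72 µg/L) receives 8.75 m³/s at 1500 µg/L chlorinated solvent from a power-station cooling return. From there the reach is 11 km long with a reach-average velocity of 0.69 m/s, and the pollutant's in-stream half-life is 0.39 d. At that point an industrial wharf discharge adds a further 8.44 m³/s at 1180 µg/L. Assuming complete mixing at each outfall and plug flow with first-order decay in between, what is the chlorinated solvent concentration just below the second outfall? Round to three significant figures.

Flow-weighted average: C = (79.40·0.7200 + 8.750·1500) / 88.15 = 13180/88.15 = 149.5 µg/L; combined flow 88.15 m³/s.
Travel time t = 11·1000 / 0.69 = 15940 s = 4.428 h.
Half-life 0.39 d → k = ln 2 / 0.39 = 1.777 d⁻¹.
Decay over the reach: 149.5·exp(−kt) = 149.5·0.7204 = 107.7 µg/L.
At the second outfall, C = (88.15·107.7 + 8.440·1180) / (88.15 + 8.440) = 201.4 µg/L.

201 µg/L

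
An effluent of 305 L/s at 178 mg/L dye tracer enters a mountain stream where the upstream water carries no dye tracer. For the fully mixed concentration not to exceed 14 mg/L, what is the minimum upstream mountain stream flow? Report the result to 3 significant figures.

Set C_mix = 14: (Q·0 + 305.0·178.0) / (Q + 305.0) = 14
→ Q = 305.0·(178.0 − 14)/(14 − 0) = 3573 L/s.

3570 L/s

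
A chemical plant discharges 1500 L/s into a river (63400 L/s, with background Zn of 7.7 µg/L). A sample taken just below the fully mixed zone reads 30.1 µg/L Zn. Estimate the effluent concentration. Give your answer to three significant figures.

Mass balance: 63400·7.700 + 1500·Cₑ = 64900·30.10
→ Cₑ = (64900·30.10 − 63400·7.700) / 1500 = 976.9 µg/L.

977 µg/L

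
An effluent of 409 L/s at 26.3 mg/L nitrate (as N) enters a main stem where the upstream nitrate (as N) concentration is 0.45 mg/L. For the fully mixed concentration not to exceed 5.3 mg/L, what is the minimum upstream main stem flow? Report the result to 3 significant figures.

Set C_mix = 5.3: (Q·0.4500 + 409.0·26.30) / (Q + 409.0) = 5.3
→ Q = 409.0·(26.30 − 5.3)/(5.3 − 0.4500) = 1771 L/s.

1770 L/s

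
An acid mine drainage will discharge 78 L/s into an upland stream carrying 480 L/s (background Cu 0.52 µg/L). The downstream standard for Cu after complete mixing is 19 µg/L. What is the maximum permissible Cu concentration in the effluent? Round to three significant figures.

133 µg/L

At the limit, (Qr·Cr + Qe·Cₑ)/(Qr + Qe) = 19:
Cₑ = (558.0·19 − 480.0·0.5200) / 78.00 = 132.7 µg/L.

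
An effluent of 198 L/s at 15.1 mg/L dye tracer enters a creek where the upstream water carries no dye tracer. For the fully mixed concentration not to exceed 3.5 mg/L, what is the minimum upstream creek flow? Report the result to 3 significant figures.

656 L/s

Set C_mix = 3.5: (Q·0 + 198.0·15.10) / (Q + 198.0) = 3.5
→ Q = 198.0·(15.10 − 3.5)/(3.5 − 0) = 656.2 L/s.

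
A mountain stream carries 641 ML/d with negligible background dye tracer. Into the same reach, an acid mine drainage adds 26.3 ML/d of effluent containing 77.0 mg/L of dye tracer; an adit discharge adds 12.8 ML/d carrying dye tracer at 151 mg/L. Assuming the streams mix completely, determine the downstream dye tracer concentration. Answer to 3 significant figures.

Mass balance: C = (641.0·0 + 26.30·77.00 + 12.80·151.0) / 680.1 = 3958/680.1 = 5.820 mg/L.

5.82 mg/L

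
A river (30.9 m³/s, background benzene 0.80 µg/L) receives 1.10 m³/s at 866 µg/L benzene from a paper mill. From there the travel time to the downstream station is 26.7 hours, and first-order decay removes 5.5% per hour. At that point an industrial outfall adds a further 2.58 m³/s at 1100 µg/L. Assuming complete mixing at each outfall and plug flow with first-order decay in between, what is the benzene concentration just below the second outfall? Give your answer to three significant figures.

88.3 µg/L

Mixed concentration C = ΣQC/ΣQ = (30.90·0.8000 + 1.100·866.0) / 32.00 = 977.3/32.00 = 30.54 µg/L; combined flow 32.00 m³/s.
5.5%/h lost → k = −ln(1 − 0.055) = 0.05657 h⁻¹.
Applying C = C₀e^(−kt): 30.54 × 0.2208 = 6.744 µg/L.
At the second outfall, C = (32.00·6.744 + 2.580·1100) / (32.00 + 2.580) = 88.31 µg/L.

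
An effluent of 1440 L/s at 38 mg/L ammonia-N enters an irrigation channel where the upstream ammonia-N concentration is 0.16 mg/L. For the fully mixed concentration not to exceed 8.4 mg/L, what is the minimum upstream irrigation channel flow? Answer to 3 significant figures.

5170 L/s

Set C_mix = 8.4: (Q·0.1600 + 1440·38.00) / (Q + 1440) = 8.4
→ Q = 1440·(38.00 − 8.4)/(8.4 − 0.1600) = 5173 L/s.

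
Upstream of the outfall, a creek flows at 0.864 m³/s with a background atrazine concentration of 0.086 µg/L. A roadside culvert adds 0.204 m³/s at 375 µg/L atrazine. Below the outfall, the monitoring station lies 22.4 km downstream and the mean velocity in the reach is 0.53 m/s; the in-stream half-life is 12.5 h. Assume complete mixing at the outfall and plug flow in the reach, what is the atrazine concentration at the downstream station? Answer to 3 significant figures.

Flow-weighted average: C = (0.8640·0.08600 + 0.2040·375.0) / 1.068 = 76.57/1.068 = 71.70 µg/L.
Travel time t = 22.4·1000 / 0.53 = 42260 s = 11.74 h.
Half-life 12.5 h → k = ln 2 / 12.5 = 0.05545 h⁻¹ = 1.331 d⁻¹.
First-order decay: C = 71.70·exp(−k·t) = 71.70·0.5215 = 37.39 µg/L.

37.4 µg/L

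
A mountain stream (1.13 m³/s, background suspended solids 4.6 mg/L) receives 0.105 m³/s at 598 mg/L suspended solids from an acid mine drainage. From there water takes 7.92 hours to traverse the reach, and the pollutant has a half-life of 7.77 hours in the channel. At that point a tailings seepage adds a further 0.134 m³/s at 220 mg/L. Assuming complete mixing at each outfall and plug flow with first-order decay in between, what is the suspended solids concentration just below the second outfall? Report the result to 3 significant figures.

46.0 mg/L

Conservation of mass: C = (1.130·4.600 + 0.1050·598.0) / 1.235 = 67.99/1.235 = 55.05 mg/L; combined flow 1.235 m³/s.
Half-life 7.77 h → k = ln 2 / 7.77 = 0.08921 h⁻¹ = 2.141 d⁻¹.
Applying C = C₀e^(−kt): 55.05 × 0.4934 = 27.16 mg/L.
At the second outfall, C = (1.235·27.16 + 0.1340·220.0) / (1.235 + 0.1340) = 46.04 mg/L.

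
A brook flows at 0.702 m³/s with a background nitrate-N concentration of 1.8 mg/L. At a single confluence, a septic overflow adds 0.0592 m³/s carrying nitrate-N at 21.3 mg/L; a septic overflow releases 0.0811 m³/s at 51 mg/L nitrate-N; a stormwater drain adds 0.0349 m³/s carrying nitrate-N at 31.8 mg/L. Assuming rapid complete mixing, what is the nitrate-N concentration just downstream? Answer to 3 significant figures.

8.86 mg/L

Mass balance: C = (0.7020·1.800 + 0.05920·21.30 + 0.08110·51.00 + 0.03490·31.80) / 0.8772 = 7.770/0.8772 = 8.858 mg/L.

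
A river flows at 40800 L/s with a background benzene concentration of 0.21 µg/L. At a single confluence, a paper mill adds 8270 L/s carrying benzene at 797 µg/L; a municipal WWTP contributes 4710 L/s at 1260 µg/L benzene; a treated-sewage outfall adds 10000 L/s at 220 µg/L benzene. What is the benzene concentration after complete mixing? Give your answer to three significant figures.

231 µg/L

Mixed concentration C = ΣQC/ΣQ = (40800·0.2100 + 8270·797.0 + 4710·1260 + 10000·220.0) / 63780 = 14730000/63780 = 231.0 µg/L.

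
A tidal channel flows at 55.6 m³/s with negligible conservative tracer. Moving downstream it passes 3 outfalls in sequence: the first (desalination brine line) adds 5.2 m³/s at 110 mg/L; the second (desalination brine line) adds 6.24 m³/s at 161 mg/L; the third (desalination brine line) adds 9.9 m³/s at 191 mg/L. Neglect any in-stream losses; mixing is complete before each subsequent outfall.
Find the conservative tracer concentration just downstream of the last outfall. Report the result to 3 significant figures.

45.1 mg/L

Outfall 1: combined Q = 60.80 m³/s; C = (55.60·0 + 5.200·110.0)/60.80 = 9.408 mg/L.
Outfall 2: combined Q = 67.04 m³/s; C = (60.80·9.408 + 6.240·161.0)/67.04 = 23.52 mg/L.
Outfall 3: combined Q = 76.94 m³/s; C = (67.04·23.52 + 9.900·191.0)/76.94 = 45.07 mg/L.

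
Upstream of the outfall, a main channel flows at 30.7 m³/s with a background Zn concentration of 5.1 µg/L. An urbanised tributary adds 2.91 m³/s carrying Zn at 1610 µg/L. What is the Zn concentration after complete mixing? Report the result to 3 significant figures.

Conservation of mass: C = (30.70·5.100 + 2.910·1610) / 33.61 = 4842/33.61 = 144.1 µg/L.

144 µg/L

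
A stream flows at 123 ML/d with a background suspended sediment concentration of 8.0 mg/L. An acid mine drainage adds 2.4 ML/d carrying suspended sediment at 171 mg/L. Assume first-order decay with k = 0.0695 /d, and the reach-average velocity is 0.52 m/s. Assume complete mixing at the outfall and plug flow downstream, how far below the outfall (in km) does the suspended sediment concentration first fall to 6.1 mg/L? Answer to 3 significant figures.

Mass balance: C = (123.0·8.000 + 2.400·171.0) / 125.4 = 1394/125.4 = 11.12 mg/L.
Set 11.12·exp(−k·t) = 6.1 → t = ln(11.12/6.1)/k = 746400 s = 207.3 h.
Distance = v·t = 0.52·746400 = 388100 m = 388.1 km.

388 km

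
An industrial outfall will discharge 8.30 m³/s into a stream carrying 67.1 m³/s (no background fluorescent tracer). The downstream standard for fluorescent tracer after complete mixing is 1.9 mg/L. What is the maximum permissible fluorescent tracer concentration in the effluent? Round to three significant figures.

17.3 mg/L

At the limit, (Qr·Cr + Qe·Cₑ)/(Qr + Qe) = 1.9:
Cₑ = (75.40·1.9 − 67.10·0) / 8.300 = 17.26 mg/L.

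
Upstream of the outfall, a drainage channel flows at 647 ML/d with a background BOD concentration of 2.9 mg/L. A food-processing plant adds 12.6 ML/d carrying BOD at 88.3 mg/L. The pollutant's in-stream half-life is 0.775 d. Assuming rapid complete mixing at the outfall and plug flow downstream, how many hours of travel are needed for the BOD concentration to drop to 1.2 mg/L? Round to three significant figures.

Mass balance: C = (647.0·2.900 + 12.60·88.30) / 659.6 = 2989/659.6 = 4.531 mg/L.
Half-life 0.775 d → k = ln 2 / 0.775 = 0.8944 d⁻¹.
4.531·exp(−k·t) = 1.2 → t = ln(4.531/1.2)/k = 128400 s = 35.65 h.

35.7 h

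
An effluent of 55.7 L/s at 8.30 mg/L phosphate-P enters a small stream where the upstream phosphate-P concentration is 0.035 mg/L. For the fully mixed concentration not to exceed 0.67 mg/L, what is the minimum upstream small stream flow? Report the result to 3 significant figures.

669 L/s

Set C_mix = 0.67: (Q·0.03500 + 55.70·8.300) / (Q + 55.70) = 0.67
→ Q = 55.70·(8.300 − 0.67)/(0.67 − 0.03500) = 669.3 L/s.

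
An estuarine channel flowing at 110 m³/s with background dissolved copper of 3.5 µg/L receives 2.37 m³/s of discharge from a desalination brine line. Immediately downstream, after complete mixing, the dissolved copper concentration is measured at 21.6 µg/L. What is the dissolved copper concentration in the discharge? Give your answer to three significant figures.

862 µg/L

Mass balance: 110.0·3.500 + 2.370·Cₑ = 112.4·21.60
→ Cₑ = (112.4·21.60 − 110.0·3.500) / 2.370 = 861.7 µg/L.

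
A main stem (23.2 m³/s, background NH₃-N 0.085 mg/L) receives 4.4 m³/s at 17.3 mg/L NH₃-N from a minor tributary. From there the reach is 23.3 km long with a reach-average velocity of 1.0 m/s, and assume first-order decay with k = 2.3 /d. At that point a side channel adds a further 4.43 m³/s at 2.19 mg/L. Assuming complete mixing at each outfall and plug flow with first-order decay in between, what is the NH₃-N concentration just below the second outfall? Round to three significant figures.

After mixing, C = (23.20·0.08500 + 4.400·17.30) / 27.60 = 78.09/27.60 = 2.829 mg/L; combined flow 27.60 m³/s.
Travel time t = 23.3·1000 / 1.0 = 23300 s = 6.472 h.
Decay over the reach: 2.829·exp(−kt) = 2.829·0.5378 = 1.522 mg/L.
At the second outfall, C = (27.60·1.522 + 4.430·2.190) / (27.60 + 4.430) = 1.614 mg/L.

1.61 mg/L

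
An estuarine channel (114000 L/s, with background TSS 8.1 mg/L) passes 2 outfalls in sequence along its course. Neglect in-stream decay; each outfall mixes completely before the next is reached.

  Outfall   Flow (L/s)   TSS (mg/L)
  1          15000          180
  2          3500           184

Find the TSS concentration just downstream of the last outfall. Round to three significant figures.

32.2 mg/L

Below outfall 1: Q → 129000 L/s, C = (114000·8.100 + 15000·180.0)/129000 = 28.09 mg/L.
Below outfall 2: Q → 132500 L/s, C = (129000·28.09 + 3500·184.0)/132500 = 32.21 mg/L.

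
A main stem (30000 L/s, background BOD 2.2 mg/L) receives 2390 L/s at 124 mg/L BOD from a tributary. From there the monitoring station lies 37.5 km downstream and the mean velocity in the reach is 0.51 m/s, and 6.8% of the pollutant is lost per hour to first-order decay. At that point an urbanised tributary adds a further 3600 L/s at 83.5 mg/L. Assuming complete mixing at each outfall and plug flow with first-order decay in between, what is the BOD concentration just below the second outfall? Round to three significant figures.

10.7 mg/L

Flow-weighted average: C = (30000·2.200 + 2390·124.0) / 32390 = 362400/32390 = 11.19 mg/L; combined flow 32390 L/s.
Travel time t = 37.5·1000 / 0.51 = 73530 s = 20.42 h.
6.8%/h lost → k = −ln(1 − 0.068) = 0.07042 h⁻¹.
First-order decay: C = 11.19·exp(−k·t) = 11.19·0.2373 = 2.655 mg/L.
At the second outfall, C = (32390·2.655 + 3600·83.50) / (32390 + 3600) = 10.74 mg/L.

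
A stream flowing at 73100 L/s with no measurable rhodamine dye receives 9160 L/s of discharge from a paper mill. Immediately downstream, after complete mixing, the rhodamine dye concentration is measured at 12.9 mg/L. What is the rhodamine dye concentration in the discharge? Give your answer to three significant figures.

116 mg/L

Mass balance: 73100·0 + 9160·Cₑ = 82260·12.90
→ Cₑ = (82260·12.90 − 73100·0) / 9160 = 115.8 mg/L.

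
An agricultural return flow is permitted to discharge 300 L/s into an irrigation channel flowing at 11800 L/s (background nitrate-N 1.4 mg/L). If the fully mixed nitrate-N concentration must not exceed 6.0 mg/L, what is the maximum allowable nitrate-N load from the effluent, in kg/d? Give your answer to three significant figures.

4850 kg/d

Mass balance at the limit: 11800·1.400 + 300.0·Cₑ = 12100·6.0 → Cₑ = 186.9 mg/L.
300.0 L/s = 0.3000 m³/s. Load = 0.3000 m³/s × 186.9 g/m³ × 86 400 s/d = 4845 kg/d.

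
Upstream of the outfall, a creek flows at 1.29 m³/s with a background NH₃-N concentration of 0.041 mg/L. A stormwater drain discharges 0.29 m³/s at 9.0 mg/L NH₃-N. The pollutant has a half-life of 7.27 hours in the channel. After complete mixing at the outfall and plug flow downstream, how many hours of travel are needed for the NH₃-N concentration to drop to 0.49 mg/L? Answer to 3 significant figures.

Mixed concentration C = ΣQC/ΣQ = (1.290·0.04100 + 0.2900·9.000) / 1.580 = 2.663/1.580 = 1.685 mg/L.
Half-life 7.27 h → k = ln 2 / 7.27 = 0.09534 h⁻¹ = 2.288 d⁻¹.
1.685·exp(−k·t) = 0.49 → t = ln(1.685/0.49)/k = 46640 s = 12.96 h.

13.0 h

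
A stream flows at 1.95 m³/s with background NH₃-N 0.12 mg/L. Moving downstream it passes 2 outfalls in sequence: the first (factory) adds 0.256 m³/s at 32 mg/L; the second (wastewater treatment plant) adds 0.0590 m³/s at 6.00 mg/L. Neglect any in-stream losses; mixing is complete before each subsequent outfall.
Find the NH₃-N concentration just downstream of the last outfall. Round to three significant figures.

After outfall 1: Q = 1.950 + 0.2560 = 2.206 m³/s; C = (1.950·0.1200 + 0.2560·32.00)/2.206 = 3.820 mg/L.
After outfall 2: Q = 2.206 + 0.05900 = 2.265 m³/s; C = (2.206·3.820 + 0.05900·6.000)/2.265 = 3.876 mg/L.

3.88 mg/L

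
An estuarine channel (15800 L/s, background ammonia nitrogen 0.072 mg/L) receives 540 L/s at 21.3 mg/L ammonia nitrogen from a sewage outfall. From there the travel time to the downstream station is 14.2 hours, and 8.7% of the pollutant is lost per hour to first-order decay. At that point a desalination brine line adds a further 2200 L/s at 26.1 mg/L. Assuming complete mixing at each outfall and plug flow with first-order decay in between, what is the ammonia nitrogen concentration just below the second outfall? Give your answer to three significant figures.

Mixed concentration C = ΣQC/ΣQ = (15800·0.07200 + 540.0·21.30) / 16340 = 12640/16340 = 0.7735 mg/L; combined flow 16340 L/s.
8.7%/h lost → k = −ln(1 − 0.087) = 0.09102 h⁻¹.
After decay, C = 0.7735 × e^(−kt) = 0.7735 × 0.2746 = 0.2124 mg/L.
At the second outfall, C = (16340·0.2124 + 2200·26.10) / (16340 + 2200) = 3.284 mg/L.

3.28 mg/L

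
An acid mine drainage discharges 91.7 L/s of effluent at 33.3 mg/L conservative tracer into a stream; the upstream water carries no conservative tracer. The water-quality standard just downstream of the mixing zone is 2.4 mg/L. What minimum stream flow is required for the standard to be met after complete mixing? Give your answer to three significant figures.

1180 L/s

Set C_mix = 2.4: (Q·0 + 91.70·33.30) / (Q + 91.70) = 2.4
→ Q = 91.70·(33.30 − 2.4)/(2.4 − 0) = 1181 L/s.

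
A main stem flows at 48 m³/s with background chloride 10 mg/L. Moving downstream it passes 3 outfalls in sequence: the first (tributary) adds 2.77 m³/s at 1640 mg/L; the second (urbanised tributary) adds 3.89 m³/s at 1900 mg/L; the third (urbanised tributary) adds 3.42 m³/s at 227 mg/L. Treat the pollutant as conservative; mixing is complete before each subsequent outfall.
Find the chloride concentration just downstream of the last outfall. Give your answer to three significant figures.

227 mg/L

Below outfall 1: Q → 50.77 m³/s, C = (48.00·10.00 + 2.770·1640)/50.77 = 98.93 mg/L.
Below outfall 2: Q → 54.66 m³/s, C = (50.77·98.93 + 3.890·1900)/54.66 = 227.1 mg/L.
Below outfall 3: Q → 58.08 m³/s, C = (54.66·227.1 + 3.420·227.0)/58.08 = 227.1 mg/L.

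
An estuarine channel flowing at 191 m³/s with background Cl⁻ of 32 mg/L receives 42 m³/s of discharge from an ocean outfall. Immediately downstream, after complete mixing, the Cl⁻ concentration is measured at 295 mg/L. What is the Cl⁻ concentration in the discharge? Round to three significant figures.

Mass balance: 191.0·32.00 + 42.00·Cₑ = 233.0·295.0
→ Cₑ = (233.0·295.0 − 191.0·32.00) / 42.00 = 1491 mg/L.

1490 mg/L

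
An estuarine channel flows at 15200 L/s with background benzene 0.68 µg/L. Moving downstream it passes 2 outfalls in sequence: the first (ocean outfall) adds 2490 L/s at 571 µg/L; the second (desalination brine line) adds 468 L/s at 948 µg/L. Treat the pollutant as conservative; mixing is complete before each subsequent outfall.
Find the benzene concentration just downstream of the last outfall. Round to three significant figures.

After outfall 1: Q = 15200 + 2490 = 17690 L/s; C = (15200·0.6800 + 2490·571.0)/17690 = 80.96 µg/L.
After outfall 2: Q = 17690 + 468.0 = 18160 L/s; C = (17690·80.96 + 468.0·948.0)/18160 = 103.3 µg/L.

103 µg/L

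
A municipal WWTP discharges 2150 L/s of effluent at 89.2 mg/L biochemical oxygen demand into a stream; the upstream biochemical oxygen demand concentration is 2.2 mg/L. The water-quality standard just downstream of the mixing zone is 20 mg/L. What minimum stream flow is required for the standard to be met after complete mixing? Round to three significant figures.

8360 L/s

Set C_mix = 20: (Q·2.200 + 2150·89.20) / (Q + 2150) = 20
→ Q = 2150·(89.20 − 20)/(20 − 2.200) = 8358 L/s.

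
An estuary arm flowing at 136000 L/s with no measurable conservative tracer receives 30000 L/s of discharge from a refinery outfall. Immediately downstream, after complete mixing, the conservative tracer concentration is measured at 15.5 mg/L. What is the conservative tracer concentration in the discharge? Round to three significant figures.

Mass balance: 136000·0 + 30000·Cₑ = 166000·15.50
→ Cₑ = (166000·15.50 − 136000·0) / 30000 = 85.77 mg/L.

85.8 mg/L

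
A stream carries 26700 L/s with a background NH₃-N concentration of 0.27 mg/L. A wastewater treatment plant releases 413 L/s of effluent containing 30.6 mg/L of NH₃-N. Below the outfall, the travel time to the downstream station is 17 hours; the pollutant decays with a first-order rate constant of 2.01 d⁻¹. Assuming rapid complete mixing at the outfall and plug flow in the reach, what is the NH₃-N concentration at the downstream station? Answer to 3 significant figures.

0.176 mg/L

Flow-weighted average: C = (26700·0.2700 + 413.0·30.60) / 27110 = 19850/27110 = 0.7320 mg/L.
After decay, C = 0.7320 × e^(−kt) = 0.7320 × 0.2408 = 0.1763 mg/L.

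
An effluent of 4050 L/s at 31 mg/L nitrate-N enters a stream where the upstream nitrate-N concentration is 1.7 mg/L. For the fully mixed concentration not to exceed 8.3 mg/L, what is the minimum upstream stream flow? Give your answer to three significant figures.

13900 L/s

Set C_mix = 8.3: (Q·1.700 + 4050·31.00) / (Q + 4050) = 8.3
→ Q = 4050·(31.00 − 8.3)/(8.3 − 1.700) = 13930 L/s.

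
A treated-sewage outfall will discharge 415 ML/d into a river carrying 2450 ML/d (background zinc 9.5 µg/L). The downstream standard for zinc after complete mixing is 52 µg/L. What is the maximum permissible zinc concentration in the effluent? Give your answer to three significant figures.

At the limit, (Qr·Cr + Qe·Cₑ)/(Qr + Qe) = 52:
Cₑ = (2865·52 − 2450·9.500) / 415.0 = 302.9 µg/L.

303 µg/L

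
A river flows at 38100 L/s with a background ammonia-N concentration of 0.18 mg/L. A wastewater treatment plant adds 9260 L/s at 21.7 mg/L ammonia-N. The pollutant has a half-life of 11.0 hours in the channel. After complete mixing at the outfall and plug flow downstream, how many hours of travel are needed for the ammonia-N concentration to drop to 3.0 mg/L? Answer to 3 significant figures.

Conservation of mass: C = (38100·0.1800 + 9260·21.70) / 47360 = 207800/47360 = 4.388 mg/L.
Half-life 11.0 h → k = ln 2 / 11.0 = 0.06301 h⁻¹ = 1.512 d⁻¹.
4.388·exp(−k·t) = 3.0 → t = ln(4.388/3.0)/k = 21720 s = 6.033 h.

6.03 h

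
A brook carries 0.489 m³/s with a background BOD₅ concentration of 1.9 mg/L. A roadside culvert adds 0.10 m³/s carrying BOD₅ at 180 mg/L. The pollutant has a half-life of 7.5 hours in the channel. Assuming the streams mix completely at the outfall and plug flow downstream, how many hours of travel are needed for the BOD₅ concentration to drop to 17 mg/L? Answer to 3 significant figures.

6.89 h

Conservation of mass: C = (0.4890·1.900 + 0.1000·180.0) / 0.5890 = 18.93/0.5890 = 32.14 mg/L.
Half-life 7.5 h → k = ln 2 / 7.5 = 0.09242 h⁻¹ = 2.218 d⁻¹.
32.14·exp(−k·t) = 17 → t = ln(32.14/17)/k = 24810 s = 6.890 h.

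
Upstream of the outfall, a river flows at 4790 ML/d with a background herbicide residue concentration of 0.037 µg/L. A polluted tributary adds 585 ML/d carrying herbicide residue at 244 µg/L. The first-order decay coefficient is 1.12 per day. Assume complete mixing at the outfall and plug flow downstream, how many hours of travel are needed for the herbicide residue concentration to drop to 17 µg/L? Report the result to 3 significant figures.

Flow-weighted average: C = (4790·0.03700 + 585.0·244.0) / 5375 = 142900/5375 = 26.59 µg/L.
26.59·exp(−k·t) = 17 → t = ln(26.59/17)/k = 34510 s = 9.585 h.

9.58 h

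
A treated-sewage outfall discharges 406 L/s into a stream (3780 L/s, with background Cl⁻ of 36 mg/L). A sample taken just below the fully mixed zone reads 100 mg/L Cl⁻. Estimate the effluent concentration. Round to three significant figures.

696 mg/L

Mass balance: 3780·36.00 + 406.0·Cₑ = 4186·100.0
→ Cₑ = (4186·100.0 − 3780·36.00) / 406.0 = 695.9 mg/L.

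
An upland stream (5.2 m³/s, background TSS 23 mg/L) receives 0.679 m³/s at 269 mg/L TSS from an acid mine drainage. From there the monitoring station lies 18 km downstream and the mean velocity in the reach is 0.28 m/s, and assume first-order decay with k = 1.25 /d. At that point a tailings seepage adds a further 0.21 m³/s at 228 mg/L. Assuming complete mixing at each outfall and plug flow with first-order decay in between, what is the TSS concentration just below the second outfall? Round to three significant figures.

27.4 mg/L

Mass balance: C = (5.200·23.00 + 0.6790·269.0) / 5.879 = 302.3/5.879 = 51.41 mg/L; combined flow 5.879 m³/s.
Travel time t = 18·1000 / 0.28 = 64290 s = 17.86 h.
First-order decay: C = 51.41·exp(−k·t) = 51.41·0.3945 = 20.28 mg/L.
At the second outfall, C = (5.879·20.28 + 0.2100·228.0) / (5.879 + 0.2100) = 27.45 mg/L.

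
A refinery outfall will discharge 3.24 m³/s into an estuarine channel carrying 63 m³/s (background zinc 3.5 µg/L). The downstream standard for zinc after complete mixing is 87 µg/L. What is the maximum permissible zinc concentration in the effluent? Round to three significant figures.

1710 µg/L

At the limit, (Qr·Cr + Qe·Cₑ)/(Qr + Qe) = 87:
Cₑ = (66.24·87 − 63.00·3.500) / 3.240 = 1711 µg/L.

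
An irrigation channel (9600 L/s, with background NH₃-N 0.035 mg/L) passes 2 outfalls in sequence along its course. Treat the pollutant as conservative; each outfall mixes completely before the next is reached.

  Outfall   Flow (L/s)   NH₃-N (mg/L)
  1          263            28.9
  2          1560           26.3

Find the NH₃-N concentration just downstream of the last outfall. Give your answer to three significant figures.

4.29 mg/L

Outfall 1: combined Q = 9863 L/s; C = (9600·0.03500 + 263.0·28.90)/9863 = 0.8047 mg/L.
Outfall 2: combined Q = 11420 L/s; C = (9863·0.8047 + 1560·26.30)/11420 = 4.287 mg/L.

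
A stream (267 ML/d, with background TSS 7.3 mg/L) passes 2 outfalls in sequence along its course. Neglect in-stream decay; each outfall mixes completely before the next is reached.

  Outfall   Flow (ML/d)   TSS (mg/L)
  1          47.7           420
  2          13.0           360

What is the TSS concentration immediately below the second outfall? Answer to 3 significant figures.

81.4 mg/L

Below outfall 1: Q → 314.7 ML/d, C = (267.0·7.300 + 47.70·420.0)/314.7 = 69.85 mg/L.
Below outfall 2: Q → 327.7 ML/d, C = (314.7·69.85 + 13.00·360.0)/327.7 = 81.36 mg/L.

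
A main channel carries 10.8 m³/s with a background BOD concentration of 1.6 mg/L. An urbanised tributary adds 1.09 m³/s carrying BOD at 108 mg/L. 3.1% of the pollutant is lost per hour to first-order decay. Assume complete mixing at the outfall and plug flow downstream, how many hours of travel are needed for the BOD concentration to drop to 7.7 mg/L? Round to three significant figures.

12.3 h

Conservation of mass: C = (10.80·1.600 + 1.090·108.0) / 11.89 = 135.0/11.89 = 11.35 mg/L.
3.1%/h lost → k = −ln(1 − 0.031) = 0.03149 h⁻¹.
11.35·exp(−k·t) = 7.7 → t = ln(11.35/7.7)/k = 44400 s = 12.33 h.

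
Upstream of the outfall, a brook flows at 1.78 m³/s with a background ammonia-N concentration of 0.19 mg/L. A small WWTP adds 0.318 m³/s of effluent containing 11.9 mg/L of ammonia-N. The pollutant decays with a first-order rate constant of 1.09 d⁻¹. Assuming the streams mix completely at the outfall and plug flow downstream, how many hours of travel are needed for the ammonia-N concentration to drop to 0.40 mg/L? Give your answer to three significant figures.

35.0 h

Mixed concentration C = ΣQC/ΣQ = (1.780·0.1900 + 0.3180·11.90) / 2.098 = 4.122/2.098 = 1.965 mg/L.
1.965·exp(−k·t) = 0.40 → t = ln(1.965/0.40)/k = 126200 s = 35.05 h.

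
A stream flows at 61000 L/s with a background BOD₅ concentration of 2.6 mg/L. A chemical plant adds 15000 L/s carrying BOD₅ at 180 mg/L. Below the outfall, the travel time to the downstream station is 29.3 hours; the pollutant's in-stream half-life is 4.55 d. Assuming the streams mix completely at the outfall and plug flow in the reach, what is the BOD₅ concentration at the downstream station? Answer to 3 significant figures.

Conservation of mass: C = (61000·2.600 + 15000·180.0) / 76000 = 2859000/76000 = 37.61 mg/L.
Half-life 4.55 d → k = ln 2 / 4.55 = 0.1523 d⁻¹.
Applying C = C₀e^(−kt): 37.61 × 0.8303 = 31.23 mg/L.

31.2 mg/L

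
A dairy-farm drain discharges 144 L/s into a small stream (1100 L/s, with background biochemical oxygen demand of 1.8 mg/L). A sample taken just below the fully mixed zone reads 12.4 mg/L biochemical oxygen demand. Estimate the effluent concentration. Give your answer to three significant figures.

Mass balance: 1100·1.800 + 144.0·Cₑ = 1244·12.40
→ Cₑ = (1244·12.40 − 1100·1.800) / 144.0 = 93.37 mg/L.

93.4 mg/L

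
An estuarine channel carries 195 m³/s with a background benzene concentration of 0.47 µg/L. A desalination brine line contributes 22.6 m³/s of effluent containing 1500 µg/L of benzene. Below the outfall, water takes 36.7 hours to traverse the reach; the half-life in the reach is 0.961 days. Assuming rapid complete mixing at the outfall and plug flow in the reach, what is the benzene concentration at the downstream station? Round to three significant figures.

Flow-weighted average: C = (195.0·0.4700 + 22.60·1500) / 217.6 = 33990/217.6 = 156.2 µg/L.
Half-life 0.961 d → k = ln 2 / 0.961 = 0.7213 d⁻¹.
Applying C = C₀e^(−kt): 156.2 × 0.3319 = 51.85 µg/L.

51.8 µg/L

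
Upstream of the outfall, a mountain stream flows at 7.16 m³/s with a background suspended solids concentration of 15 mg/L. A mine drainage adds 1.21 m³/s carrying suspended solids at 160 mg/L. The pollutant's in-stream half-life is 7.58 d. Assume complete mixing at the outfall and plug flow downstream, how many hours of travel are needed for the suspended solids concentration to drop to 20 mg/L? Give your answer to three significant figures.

Mixed concentration C = ΣQC/ΣQ = (7.160·15.00 + 1.210·160.0) / 8.370 = 301.0/8.370 = 35.96 mg/L.
Half-life 7.58 d → k = ln 2 / 7.58 = 0.09144 d⁻¹.
35.96·exp(−k·t) = 20 → t = ln(35.96/20)/k = 554400 s = 154.0 h.

154 h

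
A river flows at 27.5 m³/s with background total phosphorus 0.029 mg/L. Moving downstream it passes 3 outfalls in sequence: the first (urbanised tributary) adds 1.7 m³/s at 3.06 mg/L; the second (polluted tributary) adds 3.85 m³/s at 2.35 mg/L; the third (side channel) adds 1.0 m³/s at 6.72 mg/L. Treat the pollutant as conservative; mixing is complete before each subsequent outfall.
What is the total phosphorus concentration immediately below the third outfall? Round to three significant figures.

Below outfall 1: Q → 29.20 m³/s, C = (27.50·0.02900 + 1.700·3.060)/29.20 = 0.2055 mg/L.
Below outfall 2: Q → 33.05 m³/s, C = (29.20·0.2055 + 3.850·2.350)/33.05 = 0.4553 mg/L.
Below outfall 3: Q → 34.05 m³/s, C = (33.05·0.4553 + 1.000·6.720)/34.05 = 0.6393 mg/L.

0.639 mg/L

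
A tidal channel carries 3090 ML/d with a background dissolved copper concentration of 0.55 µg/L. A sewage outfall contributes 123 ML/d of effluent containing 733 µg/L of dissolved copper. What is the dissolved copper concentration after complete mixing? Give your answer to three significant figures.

Mass balance: C = (3090·0.5500 + 123.0·733.0) / 3213 = 91860/3213 = 28.59 µg/L.

28.6 µg/L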